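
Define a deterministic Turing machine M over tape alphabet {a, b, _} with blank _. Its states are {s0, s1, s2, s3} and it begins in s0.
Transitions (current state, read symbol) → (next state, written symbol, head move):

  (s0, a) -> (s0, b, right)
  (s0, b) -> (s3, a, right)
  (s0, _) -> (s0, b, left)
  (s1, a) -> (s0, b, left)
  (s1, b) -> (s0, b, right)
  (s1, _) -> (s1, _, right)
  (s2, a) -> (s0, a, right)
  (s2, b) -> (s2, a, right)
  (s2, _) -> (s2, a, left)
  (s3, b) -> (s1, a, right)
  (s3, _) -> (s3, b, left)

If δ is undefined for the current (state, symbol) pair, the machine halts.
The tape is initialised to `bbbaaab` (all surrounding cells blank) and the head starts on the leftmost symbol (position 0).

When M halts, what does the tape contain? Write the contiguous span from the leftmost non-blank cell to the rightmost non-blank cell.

state=s0 head=0 tape=[b]bbaaab_   (s0,b)→(s3,a,right)
state=s3 head=1 tape=a[b]baaab_   (s3,b)→(s1,a,right)
state=s1 head=2 tape=aa[b]aaab_   (s1,b)→(s0,b,right)
state=s0 head=3 tape=aab[a]aab_   (s0,a)→(s0,b,right)
state=s0 head=4 tape=aabb[a]ab_   (s0,a)→(s0,b,right)
state=s0 head=5 tape=aabbb[a]b_   (s0,a)→(s0,b,right)
state=s0 head=6 tape=aabbbb[b]_   (s0,b)→(s3,a,right)
state=s3 head=7 tape=aabbbba[_]   (s3,_)→(s3,b,left)
state=s3 head=6 tape=aabbbb[a]b
The non-blank tape span at halt is aabbbbab.

aabbbbab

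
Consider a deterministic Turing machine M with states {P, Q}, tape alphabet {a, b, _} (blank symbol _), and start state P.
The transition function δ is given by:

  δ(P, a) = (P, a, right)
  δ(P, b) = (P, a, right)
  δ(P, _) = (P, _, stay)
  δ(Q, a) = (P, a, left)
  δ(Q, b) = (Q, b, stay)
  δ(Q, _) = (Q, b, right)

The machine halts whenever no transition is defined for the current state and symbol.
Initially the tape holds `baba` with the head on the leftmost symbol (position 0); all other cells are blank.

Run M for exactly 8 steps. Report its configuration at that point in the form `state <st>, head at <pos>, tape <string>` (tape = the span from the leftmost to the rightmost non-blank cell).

state P, head at 4, tape aaaa

P | [b]aba_   read b → write a, move right, go to P
P | a[a]ba_   read a → write a, move right, go to P
P | aa[b]a_   read b → write a, move right, go to P
P | aaa[a]_   read a → write a, move right, go to P
P | aaaa[_]   read _ → write _, move stay, go to P
P | aaaa[_]   read _ → write _, move stay, go to P
P | aaaa[_]   read _ → write _, move stay, go to P
P | aaaa[_]   read _ → write _, move stay, go to P
P | aaaa[_]
After 8 steps: state P, head at 4, tape aaaa.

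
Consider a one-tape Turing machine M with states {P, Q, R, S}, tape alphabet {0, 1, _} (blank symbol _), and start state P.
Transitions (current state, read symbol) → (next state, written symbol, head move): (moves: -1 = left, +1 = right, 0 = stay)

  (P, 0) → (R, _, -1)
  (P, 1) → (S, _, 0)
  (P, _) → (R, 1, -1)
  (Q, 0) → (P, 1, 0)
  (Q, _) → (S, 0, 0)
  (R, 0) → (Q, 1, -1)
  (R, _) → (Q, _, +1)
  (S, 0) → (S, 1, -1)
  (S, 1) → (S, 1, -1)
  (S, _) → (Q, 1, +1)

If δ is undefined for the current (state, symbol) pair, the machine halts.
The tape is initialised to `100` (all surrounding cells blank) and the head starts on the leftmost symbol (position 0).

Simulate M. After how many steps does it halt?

state=P head=0 tape=_[1]00_   (P,1)→(S,_,0)
state=S head=0 tape=_[_]00_   (S,_)→(Q,1,+1)
state=Q head=1 tape=_1[0]0_   (Q,0)→(P,1,0)
state=P head=1 tape=_1[1]0_   (P,1)→(S,_,0)
state=S head=1 tape=_1[_]0_   (S,_)→(Q,1,+1)
state=Q head=2 tape=_11[0]_   (Q,0)→(P,1,0)
state=P head=2 tape=_11[1]_   (P,1)→(S,_,0)
state=S head=2 tape=_11[_]_   (S,_)→(Q,1,+1)
state=Q head=3 tape=_111[_]   (Q,_)→(S,0,0)
state=S head=3 tape=_111[0]   (S,0)→(S,1,-1)
state=S head=2 tape=_11[1]1   (S,1)→(S,1,-1)
state=S head=1 tape=_1[1]11   (S,1)→(S,1,-1)
state=S head=0 tape=_[1]111   (S,1)→(S,1,-1)
state=S head=-1 tape=[_]1111   (S,_)→(Q,1,+1)
state=Q head=0 tape=1[1]111
M halts after 14 transitions.

14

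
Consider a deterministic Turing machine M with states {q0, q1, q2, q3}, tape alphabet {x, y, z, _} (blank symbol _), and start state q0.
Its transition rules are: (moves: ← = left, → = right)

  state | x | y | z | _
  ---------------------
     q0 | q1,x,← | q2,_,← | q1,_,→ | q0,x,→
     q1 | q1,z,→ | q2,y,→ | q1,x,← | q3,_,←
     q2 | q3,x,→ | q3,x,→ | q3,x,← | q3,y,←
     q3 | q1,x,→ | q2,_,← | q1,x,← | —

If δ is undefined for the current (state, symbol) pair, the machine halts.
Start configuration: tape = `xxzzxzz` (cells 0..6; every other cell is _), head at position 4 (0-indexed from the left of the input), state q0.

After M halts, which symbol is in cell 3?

state=q0 head=4 tape=__xxzz[x]zz   (q0,x)→(q1,x,←)
state=q1 head=3 tape=__xxz[z]xzz   (q1,z)→(q1,x,←)
state=q1 head=2 tape=__xx[z]xxzz   (q1,z)→(q1,x,←)
state=q1 head=1 tape=__x[x]xxxzz   (q1,x)→(q1,z,→)
state=q1 head=2 tape=__xz[x]xxzz   (q1,x)→(q1,z,→)
state=q1 head=3 tape=__xzz[x]xzz   (q1,x)→(q1,z,→)
state=q1 head=4 tape=__xzzz[x]zz   (q1,x)→(q1,z,→)
state=q1 head=5 tape=__xzzzz[z]z   (q1,z)→(q1,x,←)
state=q1 head=4 tape=__xzzz[z]xz   (q1,z)→(q1,x,←)
state=q1 head=3 tape=__xzz[z]xxz   (q1,z)→(q1,x,←)
state=q1 head=2 tape=__xz[z]xxxz   (q1,z)→(q1,x,←)
state=q1 head=1 tape=__x[z]xxxxz   (q1,z)→(q1,x,←)
state=q1 head=0 tape=__[x]xxxxxz   (q1,x)→(q1,z,→)
state=q1 head=1 tape=__z[x]xxxxz   (q1,x)→(q1,z,→)
state=q1 head=2 tape=__zz[x]xxxz   (q1,x)→(q1,z,→)
state=q1 head=3 tape=__zzz[x]xxz   (q1,x)→(q1,z,→)
state=q1 head=4 tape=__zzzz[x]xz   (q1,x)→(q1,z,→)
state=q1 head=5 tape=__zzzzz[x]z   (q1,x)→(q1,z,→)
state=q1 head=6 tape=__zzzzzz[z]   (q1,z)→(q1,x,←)
state=q1 head=5 tape=__zzzzz[z]x   (q1,z)→(q1,x,←)
state=q1 head=4 tape=__zzzz[z]xx   (q1,z)→(q1,x,←)
state=q1 head=3 tape=__zzz[z]xxx   (q1,z)→(q1,x,←)
state=q1 head=2 tape=__zz[z]xxxx   (q1,z)→(q1,x,←)
state=q1 head=1 tape=__z[z]xxxxx   (q1,z)→(q1,x,←)
state=q1 head=0 tape=__[z]xxxxxx   (q1,z)→(q1,x,←)
state=q1 head=-1 tape=_[_]xxxxxxx   (q1,_)→(q3,_,←)
state=q3 head=-2 tape=[_]_xxxxxxx
Cell 3 holds x when M halts.

x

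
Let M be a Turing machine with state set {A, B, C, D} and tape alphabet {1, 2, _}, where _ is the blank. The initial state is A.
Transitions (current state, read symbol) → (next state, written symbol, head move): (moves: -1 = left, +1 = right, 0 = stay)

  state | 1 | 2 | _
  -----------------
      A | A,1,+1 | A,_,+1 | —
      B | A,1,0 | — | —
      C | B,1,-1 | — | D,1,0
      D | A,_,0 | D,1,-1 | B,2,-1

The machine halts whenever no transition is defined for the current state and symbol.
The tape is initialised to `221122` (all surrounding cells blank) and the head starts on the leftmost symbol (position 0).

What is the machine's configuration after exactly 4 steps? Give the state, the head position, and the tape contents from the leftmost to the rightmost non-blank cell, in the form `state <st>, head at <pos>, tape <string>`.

A | [2]21122   read 2 → write _, move +1, go to A
A | _[2]1122   read 2 → write _, move +1, go to A
A | __[1]122   read 1 → write 1, move +1, go to A
A | __1[1]22   read 1 → write 1, move +1, go to A
A | __11[2]2
After 4 steps: state A, head at 4, tape 1122.

state A, head at 4, tape 1122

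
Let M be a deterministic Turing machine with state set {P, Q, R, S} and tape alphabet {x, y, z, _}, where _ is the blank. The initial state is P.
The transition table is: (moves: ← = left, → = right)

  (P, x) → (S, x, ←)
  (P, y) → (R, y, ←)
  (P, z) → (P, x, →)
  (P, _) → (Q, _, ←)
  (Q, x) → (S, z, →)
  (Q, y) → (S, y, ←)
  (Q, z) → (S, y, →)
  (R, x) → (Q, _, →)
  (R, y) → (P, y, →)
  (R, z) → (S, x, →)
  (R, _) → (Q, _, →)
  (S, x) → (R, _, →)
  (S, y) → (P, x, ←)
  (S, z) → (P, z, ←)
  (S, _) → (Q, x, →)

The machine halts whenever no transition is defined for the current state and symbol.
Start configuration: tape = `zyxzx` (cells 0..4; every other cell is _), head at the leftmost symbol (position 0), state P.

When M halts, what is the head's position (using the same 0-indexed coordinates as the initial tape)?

P | _[z]yxzx   read z → write x, move →, go to P
P | _x[y]xzx   read y → write y, move ←, go to R
R | _[x]yxzx   read x → write _, move →, go to Q
Q | __[y]xzx   read y → write y, move ←, go to S
S | _[_]yxzx   read _ → write x, move →, go to Q
Q | _x[y]xzx   read y → write y, move ←, go to S
S | _[x]yxzx   read x → write _, move →, go to R
R | __[y]xzx   read y → write y, move →, go to P
P | __y[x]zx   read x → write x, move ←, go to S
S | __[y]xzx   read y → write x, move ←, go to P
P | _[_]xxzx   read _ → write _, move ←, go to Q
Q | [_]_xxzx
At halt the head is at cell -1.

-1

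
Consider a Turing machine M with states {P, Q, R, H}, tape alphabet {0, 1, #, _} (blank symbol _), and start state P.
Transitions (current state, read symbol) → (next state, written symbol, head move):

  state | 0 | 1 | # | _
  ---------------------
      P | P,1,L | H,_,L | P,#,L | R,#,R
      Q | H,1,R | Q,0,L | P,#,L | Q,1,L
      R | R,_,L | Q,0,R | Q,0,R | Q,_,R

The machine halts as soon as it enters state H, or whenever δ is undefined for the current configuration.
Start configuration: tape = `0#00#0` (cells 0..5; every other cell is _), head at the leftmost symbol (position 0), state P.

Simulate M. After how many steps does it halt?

state=P head=0 tape=__[0]#00#0   (P,0)→(P,1,L)
state=P head=-1 tape=_[_]1#00#0   (P,_)→(R,#,R)
state=R head=0 tape=_#[1]#00#0   (R,1)→(Q,0,R)
state=Q head=1 tape=_#0[#]00#0   (Q,#)→(P,#,L)
state=P head=0 tape=_#[0]#00#0   (P,0)→(P,1,L)
state=P head=-1 tape=_[#]1#00#0   (P,#)→(P,#,L)
state=P head=-2 tape=[_]#1#00#0   (P,_)→(R,#,R)
state=R head=-1 tape=#[#]1#00#0   (R,#)→(Q,0,R)
state=Q head=0 tape=#0[1]#00#0   (Q,1)→(Q,0,L)
state=Q head=-1 tape=#[0]0#00#0   (Q,0)→(H,1,R)
state=H head=0 tape=#1[0]#00#0
M halts after 10 transitions.

10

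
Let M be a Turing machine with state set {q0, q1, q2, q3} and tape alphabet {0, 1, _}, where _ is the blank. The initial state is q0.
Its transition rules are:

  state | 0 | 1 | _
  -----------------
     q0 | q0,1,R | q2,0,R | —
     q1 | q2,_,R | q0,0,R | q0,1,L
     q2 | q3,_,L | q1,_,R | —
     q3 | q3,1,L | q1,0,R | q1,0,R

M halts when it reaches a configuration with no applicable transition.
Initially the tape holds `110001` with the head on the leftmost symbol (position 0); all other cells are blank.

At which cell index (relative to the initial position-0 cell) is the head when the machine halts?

q0 | [1]10001   read 1 → write 0, move R, go to q2
q2 | 0[1]0001   read 1 → write _, move R, go to q1
q1 | 0_[0]001   read 0 → write _, move R, go to q2
q2 | 0__[0]01   read 0 → write _, move L, go to q3
q3 | 0_[_]_01   read _ → write 0, move R, go to q1
q1 | 0_0[_]01   read _ → write 1, move L, go to q0
q0 | 0_[0]101   read 0 → write 1, move R, go to q0
q0 | 0_1[1]01   read 1 → write 0, move R, go to q2
q2 | 0_10[0]1   read 0 → write _, move L, go to q3
q3 | 0_1[0]_1   read 0 → write 1, move L, go to q3
q3 | 0_[1]1_1   read 1 → write 0, move R, go to q1
q1 | 0_0[1]_1   read 1 → write 0, move R, go to q0
q0 | 0_00[_]1
At halt the head is at cell 4.

4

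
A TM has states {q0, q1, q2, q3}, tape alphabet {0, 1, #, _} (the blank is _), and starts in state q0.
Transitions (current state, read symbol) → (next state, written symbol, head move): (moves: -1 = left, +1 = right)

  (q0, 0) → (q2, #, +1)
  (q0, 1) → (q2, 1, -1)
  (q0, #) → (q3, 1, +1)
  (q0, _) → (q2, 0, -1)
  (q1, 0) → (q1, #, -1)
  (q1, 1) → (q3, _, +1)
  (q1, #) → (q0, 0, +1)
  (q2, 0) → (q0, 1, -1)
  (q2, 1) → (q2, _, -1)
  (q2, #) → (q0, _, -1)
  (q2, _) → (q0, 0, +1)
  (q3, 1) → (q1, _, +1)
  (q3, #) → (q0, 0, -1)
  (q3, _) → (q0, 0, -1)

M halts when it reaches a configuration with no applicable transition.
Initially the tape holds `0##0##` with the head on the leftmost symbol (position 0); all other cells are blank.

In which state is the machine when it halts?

state=q0 head=0 tape=___[0]##0##   (q0,0)→(q2,#,+1)
state=q2 head=1 tape=___#[#]#0##   (q2,#)→(q0,_,-1)
state=q0 head=0 tape=___[#]_#0##   (q0,#)→(q3,1,+1)
state=q3 head=1 tape=___1[_]#0##   (q3,_)→(q0,0,-1)
state=q0 head=0 tape=___[1]0#0##   (q0,1)→(q2,1,-1)
state=q2 head=-1 tape=__[_]10#0##   (q2,_)→(q0,0,+1)
state=q0 head=0 tape=__0[1]0#0##   (q0,1)→(q2,1,-1)
state=q2 head=-1 tape=__[0]10#0##   (q2,0)→(q0,1,-1)
state=q0 head=-2 tape=_[_]110#0##   (q0,_)→(q2,0,-1)
state=q2 head=-3 tape=[_]0110#0##   (q2,_)→(q0,0,+1)
state=q0 head=-2 tape=0[0]110#0##   (q0,0)→(q2,#,+1)
state=q2 head=-1 tape=0#[1]10#0##   (q2,1)→(q2,_,-1)
state=q2 head=-2 tape=0[#]_10#0##   (q2,#)→(q0,_,-1)
state=q0 head=-3 tape=[0]__10#0##   (q0,0)→(q2,#,+1)
state=q2 head=-2 tape=#[_]_10#0##   (q2,_)→(q0,0,+1)
state=q0 head=-1 tape=#0[_]10#0##   (q0,_)→(q2,0,-1)
state=q2 head=-2 tape=#[0]010#0##   (q2,0)→(q0,1,-1)
state=q0 head=-3 tape=[#]1010#0##   (q0,#)→(q3,1,+1)
state=q3 head=-2 tape=1[1]010#0##   (q3,1)→(q1,_,+1)
state=q1 head=-1 tape=1_[0]10#0##   (q1,0)→(q1,#,-1)
state=q1 head=-2 tape=1[_]#10#0##
No transition is defined for (q1, _); M halts in state q1.

q1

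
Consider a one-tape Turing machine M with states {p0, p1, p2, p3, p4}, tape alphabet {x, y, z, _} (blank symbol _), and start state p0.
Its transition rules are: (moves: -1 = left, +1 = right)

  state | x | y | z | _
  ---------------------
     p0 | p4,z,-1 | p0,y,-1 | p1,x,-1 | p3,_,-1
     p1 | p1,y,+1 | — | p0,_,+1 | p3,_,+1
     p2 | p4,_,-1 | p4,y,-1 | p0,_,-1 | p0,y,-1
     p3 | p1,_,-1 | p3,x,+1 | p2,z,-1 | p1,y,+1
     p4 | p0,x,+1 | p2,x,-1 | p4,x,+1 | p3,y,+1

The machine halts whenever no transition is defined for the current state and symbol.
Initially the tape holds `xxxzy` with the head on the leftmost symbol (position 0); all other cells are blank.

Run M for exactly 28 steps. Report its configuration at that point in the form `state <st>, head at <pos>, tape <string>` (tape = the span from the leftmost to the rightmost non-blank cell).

state p3, head at -4, tape x_yyxyzxzy

p0 | _____[x]xxzy   read x → write z, move -1, go to p4
p4 | ____[_]zxxzy   read _ → write y, move +1, go to p3
p3 | ____y[z]xxzy   read z → write z, move -1, go to p2
p2 | ____[y]zxxzy   read y → write y, move -1, go to p4
p4 | ___[_]yzxxzy   read _ → write y, move +1, go to p3
p3 | ___y[y]zxxzy   read y → write x, move +1, go to p3
p3 | ___yx[z]xxzy   read z → write z, move -1, go to p2
p2 | ___y[x]zxxzy   read x → write _, move -1, go to p4
p4 | ___[y]_zxxzy   read y → write x, move -1, go to p2
p2 | __[_]x_zxxzy   read _ → write y, move -1, go to p0
p0 | _[_]yx_zxxzy   read _ → write _, move -1, go to p3
p3 | [_]_yx_zxxzy   read _ → write y, move +1, go to p1
p1 | y[_]yx_zxxzy   read _ → write _, move +1, go to p3
p3 | y_[y]x_zxxzy   read y → write x, move +1, go to p3
p3 | y_x[x]_zxxzy   read x → write _, move -1, go to p1
p1 | y_[x]__zxxzy   read x → write y, move +1, go to p1
p1 | y_y[_]_zxxzy   read _ → write _, move +1, go to p3
p3 | y_y_[_]zxxzy   read _ → write y, move +1, go to p1
p1 | y_y_y[z]xxzy   read z → write _, move +1, go to p0
p0 | y_y_y_[x]xzy   read x → write z, move -1, go to p4
p4 | y_y_y[_]zxzy   read _ → write y, move +1, go to p3
p3 | y_y_yy[z]xzy   read z → write z, move -1, go to p2
p2 | y_y_y[y]zxzy   read y → write y, move -1, go to p4
p4 | y_y_[y]yzxzy   read y → write x, move -1, go to p2
p2 | y_y[_]xyzxzy   read _ → write y, move -1, go to p0
p0 | y_[y]yxyzxzy   read y → write y, move -1, go to p0
p0 | y[_]yyxyzxzy   read _ → write _, move -1, go to p3
p3 | [y]_yyxyzxzy   read y → write x, move +1, go to p3
p3 | x[_]yyxyzxzy
After 28 steps: state p3, head at -4, tape x_yyxyzxzy.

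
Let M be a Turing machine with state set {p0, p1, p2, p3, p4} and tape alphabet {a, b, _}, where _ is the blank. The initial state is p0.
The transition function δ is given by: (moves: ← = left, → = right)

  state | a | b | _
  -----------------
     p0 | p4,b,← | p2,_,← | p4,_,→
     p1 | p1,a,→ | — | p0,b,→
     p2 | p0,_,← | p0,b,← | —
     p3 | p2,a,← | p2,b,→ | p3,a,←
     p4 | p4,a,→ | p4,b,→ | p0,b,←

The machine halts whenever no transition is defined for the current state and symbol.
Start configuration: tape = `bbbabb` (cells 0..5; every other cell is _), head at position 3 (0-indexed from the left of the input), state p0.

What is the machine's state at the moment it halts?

state=p0 head=3 tape=_bbb[a]bb_   (p0,a)→(p4,b,←)
state=p4 head=2 tape=_bb[b]bbb_   (p4,b)→(p4,b,→)
state=p4 head=3 tape=_bbb[b]bb_   (p4,b)→(p4,b,→)
state=p4 head=4 tape=_bbbb[b]b_   (p4,b)→(p4,b,→)
state=p4 head=5 tape=_bbbbb[b]_   (p4,b)→(p4,b,→)
state=p4 head=6 tape=_bbbbbb[_]   (p4,_)→(p0,b,←)
state=p0 head=5 tape=_bbbbb[b]b   (p0,b)→(p2,_,←)
state=p2 head=4 tape=_bbbb[b]_b   (p2,b)→(p0,b,←)
state=p0 head=3 tape=_bbb[b]b_b   (p0,b)→(p2,_,←)
state=p2 head=2 tape=_bb[b]_b_b   (p2,b)→(p0,b,←)
state=p0 head=1 tape=_b[b]b_b_b   (p0,b)→(p2,_,←)
state=p2 head=0 tape=_[b]_b_b_b   (p2,b)→(p0,b,←)
state=p0 head=-1 tape=[_]b_b_b_b   (p0,_)→(p4,_,→)
state=p4 head=0 tape=_[b]_b_b_b   (p4,b)→(p4,b,→)
state=p4 head=1 tape=_b[_]b_b_b   (p4,_)→(p0,b,←)
state=p0 head=0 tape=_[b]bb_b_b   (p0,b)→(p2,_,←)
state=p2 head=-1 tape=[_]_bb_b_b
No transition is defined for (p2, _); M halts in state p2.

p2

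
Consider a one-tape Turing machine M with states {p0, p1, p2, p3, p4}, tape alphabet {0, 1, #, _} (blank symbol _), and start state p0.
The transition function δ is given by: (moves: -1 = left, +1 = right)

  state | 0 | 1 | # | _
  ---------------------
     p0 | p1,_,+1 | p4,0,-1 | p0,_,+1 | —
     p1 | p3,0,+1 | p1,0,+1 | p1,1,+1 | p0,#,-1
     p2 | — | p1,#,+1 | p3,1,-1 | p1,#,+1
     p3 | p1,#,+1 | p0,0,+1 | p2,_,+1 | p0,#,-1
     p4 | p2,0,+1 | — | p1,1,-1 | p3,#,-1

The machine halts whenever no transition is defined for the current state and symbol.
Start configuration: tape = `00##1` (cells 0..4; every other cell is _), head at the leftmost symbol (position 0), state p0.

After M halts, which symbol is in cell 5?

0

state=p0 head=0 tape=[0]0##1_____   (p0,0)→(p1,_,+1)
state=p1 head=1 tape=_[0]##1_____   (p1,0)→(p3,0,+1)
state=p3 head=2 tape=_0[#]#1_____   (p3,#)→(p2,_,+1)
state=p2 head=3 tape=_0_[#]1_____   (p2,#)→(p3,1,-1)
state=p3 head=2 tape=_0[_]11_____   (p3,_)→(p0,#,-1)
state=p0 head=1 tape=_[0]#11_____   (p0,0)→(p1,_,+1)
state=p1 head=2 tape=__[#]11_____   (p1,#)→(p1,1,+1)
state=p1 head=3 tape=__1[1]1_____   (p1,1)→(p1,0,+1)
state=p1 head=4 tape=__10[1]_____   (p1,1)→(p1,0,+1)
state=p1 head=5 tape=__100[_]____   (p1,_)→(p0,#,-1)
state=p0 head=4 tape=__10[0]#____   (p0,0)→(p1,_,+1)
state=p1 head=5 tape=__10_[#]____   (p1,#)→(p1,1,+1)
state=p1 head=6 tape=__10_1[_]___   (p1,_)→(p0,#,-1)
state=p0 head=5 tape=__10_[1]#___   (p0,1)→(p4,0,-1)
state=p4 head=4 tape=__10[_]0#___   (p4,_)→(p3,#,-1)
state=p3 head=3 tape=__1[0]#0#___   (p3,0)→(p1,#,+1)
state=p1 head=4 tape=__1#[#]0#___   (p1,#)→(p1,1,+1)
state=p1 head=5 tape=__1#1[0]#___   (p1,0)→(p3,0,+1)
state=p3 head=6 tape=__1#10[#]___   (p3,#)→(p2,_,+1)
state=p2 head=7 tape=__1#10_[_]__   (p2,_)→(p1,#,+1)
state=p1 head=8 tape=__1#10_#[_]_   (p1,_)→(p0,#,-1)
state=p0 head=7 tape=__1#10_[#]#_   (p0,#)→(p0,_,+1)
state=p0 head=8 tape=__1#10__[#]_   (p0,#)→(p0,_,+1)
state=p0 head=9 tape=__1#10___[_]
Cell 5 holds 0 when M halts.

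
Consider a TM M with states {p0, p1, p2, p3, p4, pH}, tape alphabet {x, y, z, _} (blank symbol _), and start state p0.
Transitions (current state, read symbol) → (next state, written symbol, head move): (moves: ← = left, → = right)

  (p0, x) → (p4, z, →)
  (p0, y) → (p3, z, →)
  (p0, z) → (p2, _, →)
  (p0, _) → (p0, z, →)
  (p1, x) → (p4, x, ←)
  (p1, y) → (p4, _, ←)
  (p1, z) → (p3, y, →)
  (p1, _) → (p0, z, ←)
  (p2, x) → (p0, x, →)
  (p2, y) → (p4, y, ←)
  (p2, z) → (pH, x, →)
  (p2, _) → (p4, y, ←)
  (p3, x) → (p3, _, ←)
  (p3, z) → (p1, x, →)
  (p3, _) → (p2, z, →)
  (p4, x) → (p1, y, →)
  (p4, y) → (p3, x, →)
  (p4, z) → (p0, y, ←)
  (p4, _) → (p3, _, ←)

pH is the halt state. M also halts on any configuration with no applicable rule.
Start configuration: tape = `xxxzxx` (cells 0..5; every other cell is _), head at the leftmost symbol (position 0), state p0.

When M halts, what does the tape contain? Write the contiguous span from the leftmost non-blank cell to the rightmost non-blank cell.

p0 | __[x]xxzxx   read x → write z, move →, go to p4
p4 | __z[x]xzxx   read x → write y, move →, go to p1
p1 | __zy[x]zxx   read x → write x, move ←, go to p4
p4 | __z[y]xzxx   read y → write x, move →, go to p3
p3 | __zx[x]zxx   read x → write _, move ←, go to p3
p3 | __z[x]_zxx   read x → write _, move ←, go to p3
p3 | __[z]__zxx   read z → write x, move →, go to p1
p1 | __x[_]_zxx   read _ → write z, move ←, go to p0
p0 | __[x]z_zxx   read x → write z, move →, go to p4
p4 | __z[z]_zxx   read z → write y, move ←, go to p0
p0 | __[z]y_zxx   read z → write _, move →, go to p2
p2 | ___[y]_zxx   read y → write y, move ←, go to p4
p4 | __[_]y_zxx   read _ → write _, move ←, go to p3
p3 | _[_]_y_zxx   read _ → write z, move →, go to p2
p2 | _z[_]y_zxx   read _ → write y, move ←, go to p4
p4 | _[z]yy_zxx   read z → write y, move ←, go to p0
p0 | [_]yyy_zxx   read _ → write z, move →, go to p0
p0 | z[y]yy_zxx   read y → write z, move →, go to p3
p3 | zz[y]y_zxx
The non-blank tape span at halt is zzyy_zxx.

zzyy_zxx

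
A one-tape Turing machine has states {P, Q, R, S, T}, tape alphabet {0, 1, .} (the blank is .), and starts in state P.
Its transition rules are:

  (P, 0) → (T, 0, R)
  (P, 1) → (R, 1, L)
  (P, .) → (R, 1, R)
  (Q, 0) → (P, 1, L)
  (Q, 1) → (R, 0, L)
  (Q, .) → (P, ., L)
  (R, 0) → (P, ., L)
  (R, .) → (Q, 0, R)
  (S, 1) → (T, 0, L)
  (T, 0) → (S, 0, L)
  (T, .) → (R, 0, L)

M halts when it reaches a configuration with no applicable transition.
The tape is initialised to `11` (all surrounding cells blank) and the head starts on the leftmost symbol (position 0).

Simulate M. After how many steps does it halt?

8

P | ..[1]1   read 1 → write 1, move L, go to R
R | .[.]11   read . → write 0, move R, go to Q
Q | .0[1]1   read 1 → write 0, move L, go to R
R | .[0]01   read 0 → write ., move L, go to P
P | [.].01   read . → write 1, move R, go to R
R | 1[.]01   read . → write 0, move R, go to Q
Q | 10[0]1   read 0 → write 1, move L, go to P
P | 1[0]11   read 0 → write 0, move R, go to T
T | 10[1]1
M halts after 8 transitions.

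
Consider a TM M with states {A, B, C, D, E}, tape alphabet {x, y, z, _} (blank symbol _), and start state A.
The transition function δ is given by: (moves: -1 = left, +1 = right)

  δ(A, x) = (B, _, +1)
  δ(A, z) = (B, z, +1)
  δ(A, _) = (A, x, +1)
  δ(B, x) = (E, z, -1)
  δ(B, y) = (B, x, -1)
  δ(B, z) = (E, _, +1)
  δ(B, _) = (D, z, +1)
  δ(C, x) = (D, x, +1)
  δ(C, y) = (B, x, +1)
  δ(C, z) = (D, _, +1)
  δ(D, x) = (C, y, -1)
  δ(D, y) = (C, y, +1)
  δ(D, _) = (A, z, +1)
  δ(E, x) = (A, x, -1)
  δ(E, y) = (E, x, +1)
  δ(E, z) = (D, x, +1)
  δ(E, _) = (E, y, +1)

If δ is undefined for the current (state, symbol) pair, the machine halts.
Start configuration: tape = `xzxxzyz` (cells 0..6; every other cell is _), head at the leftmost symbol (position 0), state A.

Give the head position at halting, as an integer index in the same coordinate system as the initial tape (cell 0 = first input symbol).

4

A | [x]zxxzyz   read x → write _, move +1, go to B
B | _[z]xxzyz   read z → write _, move +1, go to E
E | __[x]xzyz   read x → write x, move -1, go to A
A | _[_]xxzyz   read _ → write x, move +1, go to A
A | _x[x]xzyz   read x → write _, move +1, go to B
B | _x_[x]zyz   read x → write z, move -1, go to E
E | _x[_]zzyz   read _ → write y, move +1, go to E
E | _xy[z]zyz   read z → write x, move +1, go to D
D | _xyx[z]yz
At halt the head is at cell 4.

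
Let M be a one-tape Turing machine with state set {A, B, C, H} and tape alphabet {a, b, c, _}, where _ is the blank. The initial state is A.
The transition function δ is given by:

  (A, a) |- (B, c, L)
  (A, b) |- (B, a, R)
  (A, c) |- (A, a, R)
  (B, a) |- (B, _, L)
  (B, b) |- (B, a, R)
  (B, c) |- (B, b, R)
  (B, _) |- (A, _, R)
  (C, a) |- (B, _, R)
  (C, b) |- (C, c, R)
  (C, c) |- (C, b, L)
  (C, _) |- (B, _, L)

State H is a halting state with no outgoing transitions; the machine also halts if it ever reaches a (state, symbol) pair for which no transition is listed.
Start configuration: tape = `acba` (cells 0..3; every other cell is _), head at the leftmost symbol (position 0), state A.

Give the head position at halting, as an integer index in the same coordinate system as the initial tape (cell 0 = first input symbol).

0

A | _[a]cba   read a → write c, move L, go to B
B | [_]ccba   read _ → write _, move R, go to A
A | _[c]cba   read c → write a, move R, go to A
A | _a[c]ba   read c → write a, move R, go to A
A | _aa[b]a   read b → write a, move R, go to B
B | _aaa[a]   read a → write _, move L, go to B
B | _aa[a]_   read a → write _, move L, go to B
B | _a[a]__   read a → write _, move L, go to B
B | _[a]___   read a → write _, move L, go to B
B | [_]____   read _ → write _, move R, go to A
A | _[_]___
At halt the head is at cell 0.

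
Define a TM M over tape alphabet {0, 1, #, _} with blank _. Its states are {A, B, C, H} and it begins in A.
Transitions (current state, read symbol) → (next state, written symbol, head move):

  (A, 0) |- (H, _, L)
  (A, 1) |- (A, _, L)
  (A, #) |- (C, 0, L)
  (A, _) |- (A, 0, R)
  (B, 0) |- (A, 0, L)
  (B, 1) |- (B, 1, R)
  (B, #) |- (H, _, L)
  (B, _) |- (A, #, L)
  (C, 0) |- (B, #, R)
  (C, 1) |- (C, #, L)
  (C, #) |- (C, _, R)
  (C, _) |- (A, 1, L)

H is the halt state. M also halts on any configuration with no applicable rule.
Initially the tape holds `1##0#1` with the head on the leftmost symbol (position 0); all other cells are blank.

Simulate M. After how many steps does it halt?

state=A head=0 tape=____[1]##0#1   (A,1)→(A,_,L)
state=A head=-1 tape=___[_]_##0#1   (A,_)→(A,0,R)
state=A head=0 tape=___0[_]##0#1   (A,_)→(A,0,R)
state=A head=1 tape=___00[#]#0#1   (A,#)→(C,0,L)
state=C head=0 tape=___0[0]0#0#1   (C,0)→(B,#,R)
state=B head=1 tape=___0#[0]#0#1   (B,0)→(A,0,L)
state=A head=0 tape=___0[#]0#0#1   (A,#)→(C,0,L)
state=C head=-1 tape=___[0]00#0#1   (C,0)→(B,#,R)
state=B head=0 tape=___#[0]0#0#1   (B,0)→(A,0,L)
state=A head=-1 tape=___[#]00#0#1   (A,#)→(C,0,L)
state=C head=-2 tape=__[_]000#0#1   (C,_)→(A,1,L)
state=A head=-3 tape=_[_]1000#0#1   (A,_)→(A,0,R)
state=A head=-2 tape=_0[1]000#0#1   (A,1)→(A,_,L)
state=A head=-3 tape=_[0]_000#0#1   (A,0)→(H,_,L)
state=H head=-4 tape=[_]__000#0#1
M halts after 14 transitions.

14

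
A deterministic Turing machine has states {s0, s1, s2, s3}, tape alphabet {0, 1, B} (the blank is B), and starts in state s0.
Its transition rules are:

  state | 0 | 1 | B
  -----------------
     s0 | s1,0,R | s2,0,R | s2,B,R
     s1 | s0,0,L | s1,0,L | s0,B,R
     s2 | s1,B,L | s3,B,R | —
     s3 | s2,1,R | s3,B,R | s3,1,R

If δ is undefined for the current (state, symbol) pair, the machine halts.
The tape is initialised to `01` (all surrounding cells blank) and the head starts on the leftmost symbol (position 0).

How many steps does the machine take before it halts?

s0 | B[0]1B   read 0 → write 0, move R, go to s1
s1 | B0[1]B   read 1 → write 0, move L, go to s1
s1 | B[0]0B   read 0 → write 0, move L, go to s0
s0 | [B]00B   read B → write B, move R, go to s2
s2 | B[0]0B   read 0 → write B, move L, go to s1
s1 | [B]B0B   read B → write B, move R, go to s0
s0 | B[B]0B   read B → write B, move R, go to s2
s2 | BB[0]B   read 0 → write B, move L, go to s1
s1 | B[B]BB   read B → write B, move R, go to s0
s0 | BB[B]B   read B → write B, move R, go to s2
s2 | BBB[B]
M halts after 10 transitions.

10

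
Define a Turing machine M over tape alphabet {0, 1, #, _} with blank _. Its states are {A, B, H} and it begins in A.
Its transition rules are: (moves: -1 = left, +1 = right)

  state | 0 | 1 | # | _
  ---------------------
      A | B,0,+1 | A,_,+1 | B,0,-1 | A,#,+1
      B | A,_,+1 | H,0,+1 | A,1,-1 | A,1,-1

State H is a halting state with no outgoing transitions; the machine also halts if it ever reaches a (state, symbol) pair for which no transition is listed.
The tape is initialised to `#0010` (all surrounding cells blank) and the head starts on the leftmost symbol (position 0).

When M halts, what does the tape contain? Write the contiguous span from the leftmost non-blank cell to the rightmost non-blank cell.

A | __[#]0010   read # → write 0, move -1, go to B
B | _[_]00010   read _ → write 1, move -1, go to A
A | [_]100010   read _ → write #, move +1, go to A
A | #[1]00010   read 1 → write _, move +1, go to A
A | #_[0]0010   read 0 → write 0, move +1, go to B
B | #_0[0]010   read 0 → write _, move +1, go to A
A | #_0_[0]10   read 0 → write 0, move +1, go to B
B | #_0_0[1]0   read 1 → write 0, move +1, go to H
H | #_0_00[0]
The non-blank tape span at halt is #_0_000.

#_0_000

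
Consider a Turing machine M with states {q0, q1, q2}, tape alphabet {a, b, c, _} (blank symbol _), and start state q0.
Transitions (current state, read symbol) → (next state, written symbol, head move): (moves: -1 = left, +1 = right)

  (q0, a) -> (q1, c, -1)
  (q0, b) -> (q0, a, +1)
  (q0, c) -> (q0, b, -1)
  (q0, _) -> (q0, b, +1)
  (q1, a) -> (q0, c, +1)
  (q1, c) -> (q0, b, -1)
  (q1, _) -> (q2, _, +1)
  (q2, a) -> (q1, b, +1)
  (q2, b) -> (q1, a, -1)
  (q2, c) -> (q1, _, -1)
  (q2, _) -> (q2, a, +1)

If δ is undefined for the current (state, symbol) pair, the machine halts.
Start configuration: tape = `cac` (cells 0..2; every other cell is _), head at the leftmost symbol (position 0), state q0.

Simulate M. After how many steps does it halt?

28

state=q0 head=0 tape=__[c]ac   (q0,c)→(q0,b,-1)
state=q0 head=-1 tape=_[_]bac   (q0,_)→(q0,b,+1)
state=q0 head=0 tape=_b[b]ac   (q0,b)→(q0,a,+1)
state=q0 head=1 tape=_ba[a]c   (q0,a)→(q1,c,-1)
state=q1 head=0 tape=_b[a]cc   (q1,a)→(q0,c,+1)
state=q0 head=1 tape=_bc[c]c   (q0,c)→(q0,b,-1)
state=q0 head=0 tape=_b[c]bc   (q0,c)→(q0,b,-1)
state=q0 head=-1 tape=_[b]bbc   (q0,b)→(q0,a,+1)
state=q0 head=0 tape=_a[b]bc   (q0,b)→(q0,a,+1)
state=q0 head=1 tape=_aa[b]c   (q0,b)→(q0,a,+1)
state=q0 head=2 tape=_aaa[c]   (q0,c)→(q0,b,-1)
state=q0 head=1 tape=_aa[a]b   (q0,a)→(q1,c,-1)
state=q1 head=0 tape=_a[a]cb   (q1,a)→(q0,c,+1)
state=q0 head=1 tape=_ac[c]b   (q0,c)→(q0,b,-1)
state=q0 head=0 tape=_a[c]bb   (q0,c)→(q0,b,-1)
state=q0 head=-1 tape=_[a]bbb   (q0,a)→(q1,c,-1)
state=q1 head=-2 tape=[_]cbbb   (q1,_)→(q2,_,+1)
state=q2 head=-1 tape=_[c]bbb   (q2,c)→(q1,_,-1)
state=q1 head=-2 tape=[_]_bbb   (q1,_)→(q2,_,+1)
state=q2 head=-1 tape=_[_]bbb   (q2,_)→(q2,a,+1)
state=q2 head=0 tape=_a[b]bb   (q2,b)→(q1,a,-1)
state=q1 head=-1 tape=_[a]abb   (q1,a)→(q0,c,+1)
state=q0 head=0 tape=_c[a]bb   (q0,a)→(q1,c,-1)
state=q1 head=-1 tape=_[c]cbb   (q1,c)→(q0,b,-1)
state=q0 head=-2 tape=[_]bcbb   (q0,_)→(q0,b,+1)
state=q0 head=-1 tape=b[b]cbb   (q0,b)→(q0,a,+1)
state=q0 head=0 tape=ba[c]bb   (q0,c)→(q0,b,-1)
state=q0 head=-1 tape=b[a]bbb   (q0,a)→(q1,c,-1)
state=q1 head=-2 tape=[b]cbbb
M halts after 28 transitions.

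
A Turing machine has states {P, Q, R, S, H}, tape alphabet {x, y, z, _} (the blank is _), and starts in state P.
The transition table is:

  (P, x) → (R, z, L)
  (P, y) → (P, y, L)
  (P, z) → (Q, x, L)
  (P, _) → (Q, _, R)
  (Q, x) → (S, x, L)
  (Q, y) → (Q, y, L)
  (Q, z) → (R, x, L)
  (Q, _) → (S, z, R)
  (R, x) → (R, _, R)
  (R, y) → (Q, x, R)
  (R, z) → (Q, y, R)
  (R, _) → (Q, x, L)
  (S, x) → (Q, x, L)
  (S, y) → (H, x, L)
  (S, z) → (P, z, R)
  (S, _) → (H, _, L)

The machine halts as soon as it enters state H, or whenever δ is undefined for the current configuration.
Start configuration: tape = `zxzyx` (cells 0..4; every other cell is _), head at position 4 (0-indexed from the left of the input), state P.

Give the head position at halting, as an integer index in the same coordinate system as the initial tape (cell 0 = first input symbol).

-1

state=P head=4 tape=_zxzy[x]__   (P,x)→(R,z,L)
state=R head=3 tape=_zxz[y]z__   (R,y)→(Q,x,R)
state=Q head=4 tape=_zxzx[z]__   (Q,z)→(R,x,L)
state=R head=3 tape=_zxz[x]x__   (R,x)→(R,_,R)
state=R head=4 tape=_zxz_[x]__   (R,x)→(R,_,R)
state=R head=5 tape=_zxz__[_]_   (R,_)→(Q,x,L)
state=Q head=4 tape=_zxz_[_]x_   (Q,_)→(S,z,R)
state=S head=5 tape=_zxz_z[x]_   (S,x)→(Q,x,L)
state=Q head=4 tape=_zxz_[z]x_   (Q,z)→(R,x,L)
state=R head=3 tape=_zxz[_]xx_   (R,_)→(Q,x,L)
state=Q head=2 tape=_zx[z]xxx_   (Q,z)→(R,x,L)
state=R head=1 tape=_z[x]xxxx_   (R,x)→(R,_,R)
state=R head=2 tape=_z_[x]xxx_   (R,x)→(R,_,R)
state=R head=3 tape=_z__[x]xx_   (R,x)→(R,_,R)
state=R head=4 tape=_z___[x]x_   (R,x)→(R,_,R)
state=R head=5 tape=_z____[x]_   (R,x)→(R,_,R)
state=R head=6 tape=_z_____[_]   (R,_)→(Q,x,L)
state=Q head=5 tape=_z____[_]x   (Q,_)→(S,z,R)
state=S head=6 tape=_z____z[x]   (S,x)→(Q,x,L)
state=Q head=5 tape=_z____[z]x   (Q,z)→(R,x,L)
state=R head=4 tape=_z___[_]xx   (R,_)→(Q,x,L)
state=Q head=3 tape=_z__[_]xxx   (Q,_)→(S,z,R)
state=S head=4 tape=_z__z[x]xx   (S,x)→(Q,x,L)
state=Q head=3 tape=_z__[z]xxx   (Q,z)→(R,x,L)
state=R head=2 tape=_z_[_]xxxx   (R,_)→(Q,x,L)
state=Q head=1 tape=_z[_]xxxxx   (Q,_)→(S,z,R)
state=S head=2 tape=_zz[x]xxxx   (S,x)→(Q,x,L)
state=Q head=1 tape=_z[z]xxxxx   (Q,z)→(R,x,L)
state=R head=0 tape=_[z]xxxxxx   (R,z)→(Q,y,R)
state=Q head=1 tape=_y[x]xxxxx   (Q,x)→(S,x,L)
state=S head=0 tape=_[y]xxxxxx   (S,y)→(H,x,L)
state=H head=-1 tape=[_]xxxxxxx
At halt the head is at cell -1.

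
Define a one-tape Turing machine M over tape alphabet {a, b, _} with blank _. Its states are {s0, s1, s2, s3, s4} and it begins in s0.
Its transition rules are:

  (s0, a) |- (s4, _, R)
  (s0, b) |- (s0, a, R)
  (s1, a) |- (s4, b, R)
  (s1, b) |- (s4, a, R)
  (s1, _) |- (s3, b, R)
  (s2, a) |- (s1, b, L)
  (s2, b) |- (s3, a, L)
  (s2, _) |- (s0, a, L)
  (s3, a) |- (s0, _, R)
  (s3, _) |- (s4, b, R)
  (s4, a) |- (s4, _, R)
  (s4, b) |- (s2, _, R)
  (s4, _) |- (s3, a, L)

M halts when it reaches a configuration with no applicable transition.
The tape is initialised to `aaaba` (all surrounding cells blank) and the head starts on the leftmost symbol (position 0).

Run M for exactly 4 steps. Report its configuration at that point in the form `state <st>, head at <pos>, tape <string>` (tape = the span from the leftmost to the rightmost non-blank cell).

s0 | [a]aaba   read a → write _, move R, go to s4
s4 | _[a]aba   read a → write _, move R, go to s4
s4 | __[a]ba   read a → write _, move R, go to s4
s4 | ___[b]a   read b → write _, move R, go to s2
s2 | ____[a]
After 4 steps: state s2, head at 4, tape a.

state s2, head at 4, tape a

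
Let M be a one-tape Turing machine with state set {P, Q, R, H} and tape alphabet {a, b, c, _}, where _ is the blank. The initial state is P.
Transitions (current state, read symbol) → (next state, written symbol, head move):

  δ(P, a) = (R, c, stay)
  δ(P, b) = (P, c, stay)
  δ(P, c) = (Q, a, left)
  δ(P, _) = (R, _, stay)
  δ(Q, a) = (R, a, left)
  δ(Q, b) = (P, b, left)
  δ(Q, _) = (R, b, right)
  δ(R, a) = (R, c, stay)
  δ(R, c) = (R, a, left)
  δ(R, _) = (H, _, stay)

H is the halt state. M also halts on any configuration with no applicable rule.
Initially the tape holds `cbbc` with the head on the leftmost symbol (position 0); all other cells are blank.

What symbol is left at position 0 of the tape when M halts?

P | _[c]bbc   read c → write a, move left, go to Q
Q | [_]abbc   read _ → write b, move right, go to R
R | b[a]bbc   read a → write c, move stay, go to R
R | b[c]bbc   read c → write a, move left, go to R
R | [b]abbc
Cell 0 holds a when M halts.

a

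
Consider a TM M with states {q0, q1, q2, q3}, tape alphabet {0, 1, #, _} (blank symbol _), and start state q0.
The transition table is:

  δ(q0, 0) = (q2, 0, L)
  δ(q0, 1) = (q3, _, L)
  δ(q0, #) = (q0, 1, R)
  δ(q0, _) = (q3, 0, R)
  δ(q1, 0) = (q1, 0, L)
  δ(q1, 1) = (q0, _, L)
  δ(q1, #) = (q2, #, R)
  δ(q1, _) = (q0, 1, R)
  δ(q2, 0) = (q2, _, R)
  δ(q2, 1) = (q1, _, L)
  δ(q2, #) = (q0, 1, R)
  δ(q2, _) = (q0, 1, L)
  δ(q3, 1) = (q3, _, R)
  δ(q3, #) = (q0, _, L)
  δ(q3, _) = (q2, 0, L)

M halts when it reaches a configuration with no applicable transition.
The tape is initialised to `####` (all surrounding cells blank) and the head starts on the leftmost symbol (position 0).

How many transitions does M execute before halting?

25

state=q0 head=0 tape=_[#]###____   (q0,#)→(q0,1,R)
state=q0 head=1 tape=_1[#]##____   (q0,#)→(q0,1,R)
state=q0 head=2 tape=_11[#]#____   (q0,#)→(q0,1,R)
state=q0 head=3 tape=_111[#]____   (q0,#)→(q0,1,R)
state=q0 head=4 tape=_1111[_]___   (q0,_)→(q3,0,R)
state=q3 head=5 tape=_11110[_]__   (q3,_)→(q2,0,L)
state=q2 head=4 tape=_1111[0]0__   (q2,0)→(q2,_,R)
state=q2 head=5 tape=_1111_[0]__   (q2,0)→(q2,_,R)
state=q2 head=6 tape=_1111__[_]_   (q2,_)→(q0,1,L)
state=q0 head=5 tape=_1111_[_]1_   (q0,_)→(q3,0,R)
state=q3 head=6 tape=_1111_0[1]_   (q3,1)→(q3,_,R)
state=q3 head=7 tape=_1111_0_[_]   (q3,_)→(q2,0,L)
state=q2 head=6 tape=_1111_0[_]0   (q2,_)→(q0,1,L)
state=q0 head=5 tape=_1111_[0]10   (q0,0)→(q2,0,L)
state=q2 head=4 tape=_1111[_]010   (q2,_)→(q0,1,L)
state=q0 head=3 tape=_111[1]1010   (q0,1)→(q3,_,L)
state=q3 head=2 tape=_11[1]_1010   (q3,1)→(q3,_,R)
state=q3 head=3 tape=_11_[_]1010   (q3,_)→(q2,0,L)
state=q2 head=2 tape=_11[_]01010   (q2,_)→(q0,1,L)
state=q0 head=1 tape=_1[1]101010   (q0,1)→(q3,_,L)
state=q3 head=0 tape=_[1]_101010   (q3,1)→(q3,_,R)
state=q3 head=1 tape=__[_]101010   (q3,_)→(q2,0,L)
state=q2 head=0 tape=_[_]0101010   (q2,_)→(q0,1,L)
state=q0 head=-1 tape=[_]10101010   (q0,_)→(q3,0,R)
state=q3 head=0 tape=0[1]0101010   (q3,1)→(q3,_,R)
state=q3 head=1 tape=0_[0]101010
M halts after 25 transitions.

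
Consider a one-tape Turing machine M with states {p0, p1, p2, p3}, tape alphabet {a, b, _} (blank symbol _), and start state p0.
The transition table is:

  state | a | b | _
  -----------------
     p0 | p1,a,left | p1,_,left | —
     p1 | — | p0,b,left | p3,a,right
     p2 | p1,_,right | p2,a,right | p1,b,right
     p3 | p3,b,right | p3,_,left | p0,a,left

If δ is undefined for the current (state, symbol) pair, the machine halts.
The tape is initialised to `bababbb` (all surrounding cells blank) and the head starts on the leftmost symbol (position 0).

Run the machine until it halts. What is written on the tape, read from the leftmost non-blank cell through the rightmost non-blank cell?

a_b_a__abbb

state=p0 head=0 tape=____[b]ababbb   (p0,b)→(p1,_,left)
state=p1 head=-1 tape=___[_]_ababbb   (p1,_)→(p3,a,right)
state=p3 head=0 tape=___a[_]ababbb   (p3,_)→(p0,a,left)
state=p0 head=-1 tape=___[a]aababbb   (p0,a)→(p1,a,left)
state=p1 head=-2 tape=__[_]aaababbb   (p1,_)→(p3,a,right)
state=p3 head=-1 tape=__a[a]aababbb   (p3,a)→(p3,b,right)
state=p3 head=0 tape=__ab[a]ababbb   (p3,a)→(p3,b,right)
state=p3 head=1 tape=__abb[a]babbb   (p3,a)→(p3,b,right)
state=p3 head=2 tape=__abbb[b]abbb   (p3,b)→(p3,_,left)
state=p3 head=1 tape=__abb[b]_abbb   (p3,b)→(p3,_,left)
state=p3 head=0 tape=__ab[b]__abbb   (p3,b)→(p3,_,left)
state=p3 head=-1 tape=__a[b]___abbb   (p3,b)→(p3,_,left)
state=p3 head=-2 tape=__[a]____abbb   (p3,a)→(p3,b,right)
state=p3 head=-1 tape=__b[_]___abbb   (p3,_)→(p0,a,left)
state=p0 head=-2 tape=__[b]a___abbb   (p0,b)→(p1,_,left)
state=p1 head=-3 tape=_[_]_a___abbb   (p1,_)→(p3,a,right)
state=p3 head=-2 tape=_a[_]a___abbb   (p3,_)→(p0,a,left)
state=p0 head=-3 tape=_[a]aa___abbb   (p0,a)→(p1,a,left)
state=p1 head=-4 tape=[_]aaa___abbb   (p1,_)→(p3,a,right)
state=p3 head=-3 tape=a[a]aa___abbb   (p3,a)→(p3,b,right)
state=p3 head=-2 tape=ab[a]a___abbb   (p3,a)→(p3,b,right)
state=p3 head=-1 tape=abb[a]___abbb   (p3,a)→(p3,b,right)
state=p3 head=0 tape=abbb[_]__abbb   (p3,_)→(p0,a,left)
state=p0 head=-1 tape=abb[b]a__abbb   (p0,b)→(p1,_,left)
state=p1 head=-2 tape=ab[b]_a__abbb   (p1,b)→(p0,b,left)
state=p0 head=-3 tape=a[b]b_a__abbb   (p0,b)→(p1,_,left)
state=p1 head=-4 tape=[a]_b_a__abbb
The non-blank tape span at halt is a_b_a__abbb.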